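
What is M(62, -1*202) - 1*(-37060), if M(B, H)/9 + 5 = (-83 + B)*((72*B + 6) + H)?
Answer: -769637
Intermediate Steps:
M(B, H) = -45 + 9*(-83 + B)*(6 + H + 72*B) (M(B, H) = -45 + 9*((-83 + B)*((72*B + 6) + H)) = -45 + 9*((-83 + B)*((6 + 72*B) + H)) = -45 + 9*((-83 + B)*(6 + H + 72*B)) = -45 + 9*(-83 + B)*(6 + H + 72*B))
M(62, -1*202) - 1*(-37060) = (-4527 - 53730*62 - (-747)*202 + 648*62**2 + 9*62*(-1*202)) - 1*(-37060) = (-4527 - 3331260 - 747*(-202) + 648*3844 + 9*62*(-202)) + 37060 = (-4527 - 3331260 + 150894 + 2490912 - 112716) + 37060 = -806697 + 37060 = -769637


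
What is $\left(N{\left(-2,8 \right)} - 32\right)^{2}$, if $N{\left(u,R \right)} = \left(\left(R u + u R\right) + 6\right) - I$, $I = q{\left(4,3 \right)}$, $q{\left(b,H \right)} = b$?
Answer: $3844$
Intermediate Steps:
$I = 4$
$N{\left(u,R \right)} = 2 + 2 R u$ ($N{\left(u,R \right)} = \left(\left(R u + u R\right) + 6\right) - 4 = \left(\left(R u + R u\right) + 6\right) - 4 = \left(2 R u + 6\right) - 4 = \left(6 + 2 R u\right) - 4 = 2 + 2 R u$)
$\left(N{\left(-2,8 \right)} - 32\right)^{2} = \left(\left(2 + 2 \cdot 8 \left(-2\right)\right) - 32\right)^{2} = \left(\left(2 - 32\right) - 32\right)^{2} = \left(-30 - 32\right)^{2} = \left(-62\right)^{2} = 3844$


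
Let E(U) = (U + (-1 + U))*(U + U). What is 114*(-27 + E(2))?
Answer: -1710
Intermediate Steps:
E(U) = 2*U*(-1 + 2*U) (E(U) = (-1 + 2*U)*(2*U) = 2*U*(-1 + 2*U))
114*(-27 + E(2)) = 114*(-27 + 2*2*(-1 + 2*2)) = 114*(-27 + 2*2*(-1 + 4)) = 114*(-27 + 2*2*3) = 114*(-27 + 12) = 114*(-15) = -1710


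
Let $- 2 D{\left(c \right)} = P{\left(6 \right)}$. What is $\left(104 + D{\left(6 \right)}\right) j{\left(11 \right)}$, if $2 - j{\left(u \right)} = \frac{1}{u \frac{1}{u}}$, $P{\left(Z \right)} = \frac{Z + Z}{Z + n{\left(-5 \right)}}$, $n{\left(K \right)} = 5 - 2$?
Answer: $\frac{310}{3} \approx 103.33$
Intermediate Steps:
$n{\left(K \right)} = 3$
$P{\left(Z \right)} = \frac{2 Z}{3 + Z}$ ($P{\left(Z \right)} = \frac{Z + Z}{Z + 3} = \frac{2 Z}{3 + Z}$)
$j{\left(u \right)} = 1$ ($j{\left(u \right)} = 2 - \frac{1}{u \frac{1}{u}} = 2 - 1^{-1} = 2 - 1 = 1$)
$D{\left(c \right)} = - \frac{2}{3}$ ($D{\left(c \right)} = - \frac{2 \cdot 6 \frac{1}{3 + 6}}{2} = - \frac{2 \cdot 6 \cdot \frac{1}{9}}{2} = \left(- \frac{1}{2}\right) \frac{4}{3} = - \frac{2}{3}$)
$\left(104 + D{\left(6 \right)}\right) j{\left(11 \right)} = \left(104 - \frac{2}{3}\right) 1 = \frac{310}{3} \cdot 1 = \frac{310}{3}$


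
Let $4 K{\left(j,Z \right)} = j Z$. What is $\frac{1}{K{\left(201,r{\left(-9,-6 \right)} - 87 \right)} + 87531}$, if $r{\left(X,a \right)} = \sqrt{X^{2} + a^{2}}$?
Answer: $\frac{110879}{9220220571} - \frac{67 \sqrt{13}}{3073406857} \approx 1.1947 \cdot 10^{-5}$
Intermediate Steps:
$K{\left(j,Z \right)} = \frac{Z j}{4}$ ($K{\left(j,Z \right)} = \frac{j Z}{4} = \frac{Z j}{4}$)
$\frac{1}{K{\left(201,r{\left(-9,-6 \right)} - 87 \right)} + 87531} = \frac{1}{\frac{1}{4} \left(\sqrt{\left(-9\right)^{2} + \left(-6\right)^{2}} - 87\right) 201 + 87531} = \frac{1}{\frac{1}{4} \left(\sqrt{81 + 36} - 87\right) 201 + 87531} = \frac{1}{\frac{1}{4} \left(\sqrt{117} - 87\right) 201 + 87531} = \frac{1}{\frac{1}{4} \left(3 \sqrt{13} - 87\right) 201 + 87531} = \frac{1}{\frac{1}{4} \left(-87 + 3 \sqrt{13}\right) 201 + 87531} = \frac{1}{\left(- \frac{17487}{4} + \frac{603 \sqrt{13}}{4}\right) + 87531} = \frac{1}{\frac{332637}{4} + \frac{603 \sqrt{13}}{4}}$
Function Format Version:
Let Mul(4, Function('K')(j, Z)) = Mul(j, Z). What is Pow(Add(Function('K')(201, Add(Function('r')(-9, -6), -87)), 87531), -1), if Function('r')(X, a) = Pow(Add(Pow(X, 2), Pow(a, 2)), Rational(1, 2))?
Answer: Add(Rational(110879, 9220220571), Mul(Rational(-67, 3073406857), Pow(13, Rational(1, 2)))) ≈ 1.1947e-5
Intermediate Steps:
Function('K')(j, Z) = Mul(Rational(1, 4), Z, j) (Function('K')(j, Z) = Mul(Rational(1, 4), Mul(j, Z)) = Mul(Rational(1, 4), Mul(Z, j)) = Mul(Rational(1, 4), Z, j))
Pow(Add(Function('K')(201, Add(Function('r')(-9, -6), -87)), 87531), -1) = Pow(Add(Mul(Rational(1, 4), Add(Pow(Add(Pow(-9, 2), Pow(-6, 2)), Rational(1, 2)), -87), 201), 87531), -1) = Pow(Add(Mul(Rational(1, 4), Add(Pow(Add(81, 36), Rational(1, 2)), -87), 201), 87531), -1) = Pow(Add(Mul(Rational(1, 4), Add(Pow(117, Rational(1, 2)), -87), 201), 87531), -1) = Pow(Add(Mul(Rational(1, 4), Add(Mul(3, Pow(13, Rational(1, 2))), -87), 201), 87531), -1) = Pow(Add(Mul(Rational(1, 4), Add(-87, Mul(3, Pow(13, Rational(1, 2)))), 201), 87531), -1) = Pow(Add(Add(Rational(-17487, 4), Mul(Rational(603, 4), Pow(13, Rational(1, 2)))), 87531), -1) = Pow(Add(Rational(332637, 4), Mul(Rational(603, 4), Pow(13, Rational(1, 2)))), -1)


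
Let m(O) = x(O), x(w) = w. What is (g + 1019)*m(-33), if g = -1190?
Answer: 5643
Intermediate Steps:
m(O) = O
(g + 1019)*m(-33) = (-1190 + 1019)*(-33) = -171*(-33) = 5643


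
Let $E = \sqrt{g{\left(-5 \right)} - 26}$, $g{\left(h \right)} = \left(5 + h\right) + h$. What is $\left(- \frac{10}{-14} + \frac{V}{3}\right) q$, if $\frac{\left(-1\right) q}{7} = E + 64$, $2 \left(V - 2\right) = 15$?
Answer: $- \frac{5216}{3} - \frac{163 i \sqrt{31}}{6} \approx -1738.7 - 151.26 i$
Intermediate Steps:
$V = \frac{19}{2}$ ($V = 2 + \frac{1}{2} \cdot 15 = 2 + \frac{15}{2} = \frac{19}{2} \approx 9.5$)
$g{\left(h \right)} = 5 + 2 h$
$E = i \sqrt{31}$ ($E = \sqrt{\left(5 + 2 \left(-5\right)\right) - 26} = \sqrt{\left(5 - 10\right) - 26} = \sqrt{-5 - 26} = \sqrt{-31} = i \sqrt{31} \approx 5.5678 i$)
$q = -448 - 7 i \sqrt{31}$ ($q = - 7 \left(i \sqrt{31} + 64\right) = - 7 \left(64 + i \sqrt{31}\right) = -448 - 7 i \sqrt{31} \approx -448.0 - 38.974 i$)
$\left(- \frac{10}{-14} + \frac{V}{3}\right) q = \left(- \frac{10}{-14} + \frac{19}{2 \cdot 3}\right) \left(-448 - 7 i \sqrt{31}\right) = \left(\left(-10\right) \left(- \frac{1}{14}\right) + \frac{19}{2} \cdot \frac{1}{3}\right) \left(-448 - 7 i \sqrt{31}\right) = \left(\frac{5}{7} + \frac{19}{6}\right) \left(-448 - 7 i \sqrt{31}\right) = \frac{163 \left(-448 - 7 i \sqrt{31}\right)}{42} = - \frac{5216}{3} - \frac{163 i \sqrt{31}}{6}$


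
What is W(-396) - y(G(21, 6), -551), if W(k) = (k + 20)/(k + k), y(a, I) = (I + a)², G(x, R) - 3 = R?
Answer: -29082589/99 ≈ -2.9376e+5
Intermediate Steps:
G(x, R) = 3 + R
W(k) = (20 + k)/(2*k) (W(k) = (20 + k)/((2*k)) = (20 + k)*(1/(2*k)) = (20 + k)/(2*k))
W(-396) - y(G(21, 6), -551) = (½)*(20 - 396)/(-396) - (-551 + (3 + 6))² = (½)*(-1/396)*(-376) - (-551 + 9)² = 47/99 - 1*(-542)² = 47/99 - 1*293764 = 47/99 - 293764 = -29082589/99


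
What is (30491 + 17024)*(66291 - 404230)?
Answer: -16057171585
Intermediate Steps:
(30491 + 17024)*(66291 - 404230) = 47515*(-337939) = -16057171585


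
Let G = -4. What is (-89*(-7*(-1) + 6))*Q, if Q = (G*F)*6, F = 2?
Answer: 55536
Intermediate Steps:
Q = -48 (Q = -4*2*6 = -8*6 = -48)
(-89*(-7*(-1) + 6))*Q = -89*(-7*(-1) + 6)*(-48) = -89*(7 + 6)*(-48) = -89*13*(-48) = -1157*(-48) = 55536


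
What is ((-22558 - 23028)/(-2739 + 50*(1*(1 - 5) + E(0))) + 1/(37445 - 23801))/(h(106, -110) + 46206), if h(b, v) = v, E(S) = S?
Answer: 621978323/1848436508736 ≈ 0.00033649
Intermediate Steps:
((-22558 - 23028)/(-2739 + 50*(1*(1 - 5) + E(0))) + 1/(37445 - 23801))/(h(106, -110) + 46206) = ((-22558 - 23028)/(-2739 + 50*(1*(1 - 5) + 0)) + 1/(37445 - 23801))/(-110 + 46206) = (-45586/(-2739 + 50*(1*(-4) + 0)) + 1/13644)/46096 = (-45586/(-2739 + 50*(-4 + 0)) + 1/13644)*(1/46096) = (-45586/(-2739 + 50*(-4)) + 1/13644)*(1/46096) = (-45586/(-2739 - 200) + 1/13644)*(1/46096) = (-45586/(-2939) + 1/13644)*(1/46096) = (-45586*(-1/2939) + 1/13644)*(1/46096) = (45586/2939 + 1/13644)*(1/46096) = (621978323/40099716)*(1/46096) = 621978323/1848436508736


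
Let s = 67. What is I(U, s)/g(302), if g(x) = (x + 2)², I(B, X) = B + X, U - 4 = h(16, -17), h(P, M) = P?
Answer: 87/92416 ≈ 0.00094140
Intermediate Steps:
U = 20 (U = 4 + 16 = 20)
g(x) = (2 + x)²
I(U, s)/g(302) = (20 + 67)/((2 + 302)²) = 87/(304²) = 87/92416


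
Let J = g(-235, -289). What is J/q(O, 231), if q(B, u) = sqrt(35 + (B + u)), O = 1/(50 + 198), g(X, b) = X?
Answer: -470*sqrt(4090078)/65969 ≈ -14.409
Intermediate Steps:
O = 1/248 ≈ 0.0040323
q(B, u) = sqrt(35 + B + u)
J = -235
J/q(O, 231) = -235/sqrt(35 + 1/248 + 231) = -235*2*sqrt(4090078)/65969 = -470*sqrt(4090078)/65969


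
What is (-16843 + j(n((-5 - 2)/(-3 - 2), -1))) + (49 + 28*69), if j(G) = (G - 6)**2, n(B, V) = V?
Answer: -14813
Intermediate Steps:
j(G) = (-6 + G)**2
(-16843 + j(n((-5 - 2)/(-3 - 2), -1))) + (49 + 28*69) = (-16843 + (-6 - 1)**2) + (49 + 28*69) = (-16843 + (-7)**2) + (49 + 1932) = (-16843 + 49) + 1981 = -16794 + 1981 = -14813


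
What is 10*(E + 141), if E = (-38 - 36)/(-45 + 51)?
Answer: 3860/3 ≈ 1286.7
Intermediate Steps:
E = -37/3 (E = -74/6 = -74*1/6 = -37/3 ≈ -12.333)
10*(E + 141) = 10*(-37/3 + 141) = 10*(386/3) = 3860/3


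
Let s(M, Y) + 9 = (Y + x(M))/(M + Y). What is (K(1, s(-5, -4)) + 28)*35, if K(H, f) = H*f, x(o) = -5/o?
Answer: 2030/3 ≈ 676.67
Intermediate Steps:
s(M, Y) = -9 + (Y - 5/M)/(M + Y)
(K(1, s(-5, -4)) + 28)*35 = (1*((-5 - 1*(-5)*(8*(-4) + 9*(-5)))/((-5)*(-5 - 4))) + 28)*35 = (1*(-⅕*(-5 - 1*(-5)*(-32 - 45))/(-9)) + 28)*35 = (1*(-⅕*(-⅑)*(-5 - 1*(-5)*(-77))) + 28)*35 = (1*(-⅕*(-⅑)*(-5 - 385)) + 28)*35 = (1*(-⅕*(-⅑)*(-390)) + 28)*35 = (1*(-26/3) + 28)*35 = (-26/3 + 28)*35 = (58/3)*35 = 2030/3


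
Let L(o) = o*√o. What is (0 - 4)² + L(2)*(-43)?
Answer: 16 - 86*√2 ≈ -105.62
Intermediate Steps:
L(o) = o^(3/2)
(0 - 4)² + L(2)*(-43) = (0 - 4)² + 2^(3/2)*(-43) = (-4)² + (2*√2)*(-43) = 16 - 86*√2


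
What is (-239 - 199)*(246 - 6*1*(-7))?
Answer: -126144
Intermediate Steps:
(-239 - 199)*(246 - 6*1*(-7)) = -438*(246 - 6*(-7)) = -438*(246 + 42) = -438*288 = -126144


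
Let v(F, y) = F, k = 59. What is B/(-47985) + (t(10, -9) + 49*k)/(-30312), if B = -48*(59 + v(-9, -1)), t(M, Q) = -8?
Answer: -1457599/32322696 ≈ -0.045095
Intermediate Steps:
B = -2400 (B = -48*(59 - 9) = -48*50 = -2400)
B/(-47985) + (t(10, -9) + 49*k)/(-30312) = -2400/(-47985) + (-8 + 49*59)/(-30312) = -2400*(-1/47985) + (-8 + 2891)*(-1/30312) = 160/3199 + 2883*(-1/30312) = 160/3199 - 961/10104 = -1457599/32322696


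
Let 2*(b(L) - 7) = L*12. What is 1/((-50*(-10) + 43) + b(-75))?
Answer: 1/100 ≈ 0.010000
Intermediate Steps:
b(L) = 7 + 6*L (b(L) = 7 + (L*12)/2 = 7 + (12*L)/2 = 7 + 6*L)
1/((-50*(-10) + 43) + b(-75)) = 1/((-50*(-10) + 43) + (7 + 6*(-75))) = 1/((500 + 43) + (7 - 450)) = 1/(543 - 443) = 1/100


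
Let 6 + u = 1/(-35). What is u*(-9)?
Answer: 1899/35 ≈ 54.257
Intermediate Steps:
u = -211/35 (u = -6 + 1/(-35) = -6 - 1/35 = -211/35 ≈ -6.0286)
u*(-9) = -211/35*(-9) = 1899/35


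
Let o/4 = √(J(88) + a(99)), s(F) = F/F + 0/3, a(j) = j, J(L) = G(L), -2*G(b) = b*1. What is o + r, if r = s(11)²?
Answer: 1 + 4*√55 ≈ 30.665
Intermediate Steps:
G(b) = -b/2
J(L) = -L/2
s(F) = 1 (s(F) = 1 + 0*(⅓) = 1 + 0 = 1)
o = 4*√55 (o = 4*√(-½*88 + 99) = 4*√(-44 + 99) = 4*√55 ≈ 29.665)
r = 1 (r = 1² = 1)
o + r = 4*√55 + 1 = 1 + 4*√55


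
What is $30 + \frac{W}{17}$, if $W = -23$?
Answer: $\frac{487}{17} \approx 28.647$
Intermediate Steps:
$30 + \frac{W}{17} = 30 + \frac{1}{17} \left(-23\right) = 30 - \frac{23}{17} = \frac{487}{17}$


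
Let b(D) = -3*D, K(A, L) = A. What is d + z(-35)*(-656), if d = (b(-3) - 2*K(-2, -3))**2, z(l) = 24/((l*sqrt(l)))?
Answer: 169 - 15744*I*sqrt(35)/1225 ≈ 169.0 - 76.035*I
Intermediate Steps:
z(l) = 24/l**(3/2) (z(l) = 24/(l**(3/2)) = 24/l**(3/2))
d = 169 (d = (-3*(-3) - 2*(-2))**2 = (9 + 4)**2 = 13**2 = 169)
d + z(-35)*(-656) = 169 + (24/(-35)**(3/2))*(-656) = 169 + (24*(I*sqrt(35)/1225))*(-656) = 169 + (24*I*sqrt(35)/1225)*(-656) = 169 - 15744*I*sqrt(35)/1225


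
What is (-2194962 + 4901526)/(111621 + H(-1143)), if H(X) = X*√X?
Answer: 8391927229/387569968 + 257800221*I*√127/387569968 ≈ 21.653 + 7.4961*I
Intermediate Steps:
H(X) = X^(3/2)
(-2194962 + 4901526)/(111621 + H(-1143)) = (-2194962 + 4901526)/(111621 + (-1143)^(3/2)) = 2706564/(111621 - 3429*I*√127)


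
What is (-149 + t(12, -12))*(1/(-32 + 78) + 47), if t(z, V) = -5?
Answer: -166551/23 ≈ -7241.3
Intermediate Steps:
(-149 + t(12, -12))*(1/(-32 + 78) + 47) = (-149 - 5)*(1/(-32 + 78) + 47) = -154*(1/46 + 47) = -154*2163/46 = -166551/23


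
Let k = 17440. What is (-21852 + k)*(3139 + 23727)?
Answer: -118532792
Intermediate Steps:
(-21852 + k)*(3139 + 23727) = (-21852 + 17440)*(3139 + 23727) = -4412*26866 = -118532792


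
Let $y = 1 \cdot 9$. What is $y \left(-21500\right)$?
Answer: $-193500$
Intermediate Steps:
$y = 9$
$y \left(-21500\right) = 9 \left(-21500\right) = -193500$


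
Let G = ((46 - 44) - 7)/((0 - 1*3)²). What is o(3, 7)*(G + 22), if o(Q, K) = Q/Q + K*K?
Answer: 9650/9 ≈ 1072.2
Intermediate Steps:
G = -5/9 (G = (2 - 7)/((0 - 3)²) = -5/((-3)²) = -5/9 ≈ -0.55556)
o(Q, K) = 1 + K²
o(3, 7)*(G + 22) = (1 + 7²)*(-5/9 + 22) = (1 + 49)*(193/9) = 50*(193/9) = 9650/9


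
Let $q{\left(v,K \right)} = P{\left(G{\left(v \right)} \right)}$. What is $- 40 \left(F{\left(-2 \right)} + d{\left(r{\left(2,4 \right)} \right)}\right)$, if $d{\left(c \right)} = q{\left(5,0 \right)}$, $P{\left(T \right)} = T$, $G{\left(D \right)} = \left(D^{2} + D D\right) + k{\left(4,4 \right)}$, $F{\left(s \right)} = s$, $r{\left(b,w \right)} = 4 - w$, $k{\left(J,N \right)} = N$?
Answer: $-2080$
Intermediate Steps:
$G{\left(D \right)} = 4 + 2 D^{2}$ ($G{\left(D \right)} = \left(D^{2} + D D\right) + 4 = \left(D^{2} + D^{2}\right) + 4 = 2 D^{2} + 4 = 4 + 2 D^{2}$)
$q{\left(v,K \right)} = 4 + 2 v^{2}$
$d{\left(c \right)} = 54$ ($d{\left(c \right)} = 4 + 2 \cdot 5^{2} = 4 + 2 \cdot 25 = 4 + 50 = 54$)
$- 40 \left(F{\left(-2 \right)} + d{\left(r{\left(2,4 \right)} \right)}\right) = - 40 \left(-2 + 54\right) = \left(-40\right) 52 = -2080$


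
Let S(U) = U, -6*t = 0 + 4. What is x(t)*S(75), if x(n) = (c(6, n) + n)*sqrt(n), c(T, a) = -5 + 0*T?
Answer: -425*I*sqrt(6)/3 ≈ -347.01*I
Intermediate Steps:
c(T, a) = -5 (c(T, a) = -5 + 0 = -5)
t = -2/3 (t = -(0 + 4)/6 = -1/6*4 = -2/3 ≈ -0.66667)
x(n) = sqrt(n)*(-5 + n) (x(n) = (-5 + n)*sqrt(n) = sqrt(n)*(-5 + n))
x(t)*S(75) = (sqrt(-2/3)*(-5 - 2/3))*75 = ((I*sqrt(6)/3)*(-17/3))*75 = -17*I*sqrt(6)/9*75 = -425*I*sqrt(6)/3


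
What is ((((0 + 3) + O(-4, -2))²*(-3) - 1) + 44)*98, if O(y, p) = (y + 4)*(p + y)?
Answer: 1568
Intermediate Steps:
O(y, p) = (4 + y)*(p + y)
((((0 + 3) + O(-4, -2))²*(-3) - 1) + 44)*98 = ((((0 + 3) + ((-4)² + 4*(-2) + 4*(-4) - 2*(-4)))²*(-3) - 1) + 44)*98 = (((3 + (16 - 8 - 16 + 8))²*(-3) - 1) + 44)*98 = (((3 + 0)²*(-3) - 1) + 44)*98 = ((3²*(-3) - 1) + 44)*98 = ((9*(-3) - 1) + 44)*98 = ((-27 - 1) + 44)*98 = (-28 + 44)*98 = 16*98 = 1568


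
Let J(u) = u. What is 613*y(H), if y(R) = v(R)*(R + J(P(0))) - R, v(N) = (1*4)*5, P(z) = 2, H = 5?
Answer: 82755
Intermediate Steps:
v(N) = 20 (v(N) = 4*5 = 20)
y(R) = 40 + 19*R (y(R) = 20*(R + 2) - R = 20*(2 + R) - R = (40 + 20*R) - R = 40 + 19*R)
613*y(H) = 613*(40 + 19*5) = 613*(40 + 95) = 613*135 = 82755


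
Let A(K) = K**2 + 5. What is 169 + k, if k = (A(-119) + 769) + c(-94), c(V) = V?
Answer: 15010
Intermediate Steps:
A(K) = 5 + K**2
k = 14841 (k = ((5 + (-119)**2) + 769) - 94 = ((5 + 14161) + 769) - 94 = (14166 + 769) - 94 = 14935 - 94 = 14841)
169 + k = 169 + 14841 = 15010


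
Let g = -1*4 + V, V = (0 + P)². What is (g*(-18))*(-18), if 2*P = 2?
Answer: -972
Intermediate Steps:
P = 1 (P = (½)*2 = 1)
V = 1 (V = (0 + 1)² = 1² = 1)
g = -3 (g = -1*4 + 1 = -4 + 1 = -3)
(g*(-18))*(-18) = -3*(-18)*(-18) = 54*(-18) = -972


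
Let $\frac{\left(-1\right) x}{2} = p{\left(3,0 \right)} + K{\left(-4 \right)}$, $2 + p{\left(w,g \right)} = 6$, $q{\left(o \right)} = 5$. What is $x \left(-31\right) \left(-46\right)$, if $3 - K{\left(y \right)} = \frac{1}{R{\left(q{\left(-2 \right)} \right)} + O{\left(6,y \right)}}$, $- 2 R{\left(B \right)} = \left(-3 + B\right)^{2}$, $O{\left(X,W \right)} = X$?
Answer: $-19251$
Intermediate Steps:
$p{\left(w,g \right)} = 4$ ($p{\left(w,g \right)} = -2 + 6 = 4$)
$R{\left(B \right)} = - \frac{\left(-3 + B\right)^{2}}{2}$
$K{\left(y \right)} = \frac{11}{4}$ ($K{\left(y \right)} = 3 - \frac{1}{- \frac{\left(-3 + 5\right)^{2}}{2} + 6} = 3 - \frac{1}{- \frac{2^{2}}{2} + 6} = 3 - \frac{1}{\left(- \frac{1}{2}\right) 4 + 6} = 3 - \frac{1}{-2 + 6} = 3 - \frac{1}{4} = \frac{11}{4}$)
$x = - \frac{27}{2}$ ($x = - 2 \left(4 + \frac{11}{4}\right) = \left(-2\right) \frac{27}{4} = - \frac{27}{2} \approx -13.5$)
$x \left(-31\right) \left(-46\right) = \left(- \frac{27}{2}\right) \left(-31\right) \left(-46\right) = \frac{837}{2} \left(-46\right) = -19251$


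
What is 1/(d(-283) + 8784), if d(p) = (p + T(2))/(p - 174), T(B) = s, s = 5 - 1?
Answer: 457/4014567 ≈ 0.00011384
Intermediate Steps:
s = 4
T(B) = 4
d(p) = (4 + p)/(-174 + p) (d(p) = (p + 4)/(p - 174) = (4 + p)/(-174 + p))
1/(d(-283) + 8784) = 1/((4 - 283)/(-174 - 283) + 8784) = 1/(-279/(-457) + 8784) = 1/(-1/457*(-279) + 8784) = 1/(279/457 + 8784) = 1/(4014567/457) = 457/4014567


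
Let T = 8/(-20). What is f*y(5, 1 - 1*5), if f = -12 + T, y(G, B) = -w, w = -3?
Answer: -186/5 ≈ -37.200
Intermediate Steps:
T = -⅖ (T = 8*(-1/20) = -⅖ ≈ -0.40000)
y(G, B) = 3 (y(G, B) = -1*(-3) = 3)
f = -62/5 (f = -12 - ⅖ = -62/5 ≈ -12.400)
f*y(5, 1 - 1*5) = -62/5*3 = -186/5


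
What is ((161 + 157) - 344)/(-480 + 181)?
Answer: 2/23 ≈ 0.086957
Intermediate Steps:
((161 + 157) - 344)/(-480 + 181) = (318 - 344)/(-299) = -26*(-1/299) = 2/23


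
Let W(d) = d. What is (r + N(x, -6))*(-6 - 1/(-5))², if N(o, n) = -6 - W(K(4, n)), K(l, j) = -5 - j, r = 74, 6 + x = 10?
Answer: 56347/25 ≈ 2253.9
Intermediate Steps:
x = 4 (x = -6 + 10 = 4)
N(o, n) = -1 + n (N(o, n) = -6 - (-5 - n) = -6 + (5 + n) = -1 + n)
(r + N(x, -6))*(-6 - 1/(-5))² = (74 + (-1 - 6))*(-6 - 1/(-5))² = (74 - 7)*(-6 - 1*(-⅕))² = 67*(-6 + ⅕)² = 67*(-29/5)² = 67*(841/25) = 56347/25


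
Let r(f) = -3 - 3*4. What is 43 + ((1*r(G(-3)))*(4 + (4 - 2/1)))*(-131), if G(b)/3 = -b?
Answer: 11833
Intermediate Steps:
G(b) = -3*b (G(b) = 3*(-b) = -3*b)
r(f) = -15 (r(f) = -3 - 12 = -15)
43 + ((1*r(G(-3)))*(4 + (4 - 2/1)))*(-131) = 43 + ((1*(-15))*(4 + (4 - 2/1)))*(-131) = 43 - 15*(4 + (4 - 2*1))*(-131) = 43 - 15*(4 + (4 - 2))*(-131) = 43 - 15*(4 + 2)*(-131) = 43 - 15*6*(-131) = 43 - 90*(-131) = 43 + 11790 = 11833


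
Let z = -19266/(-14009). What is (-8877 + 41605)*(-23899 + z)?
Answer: -10956739568600/14009 ≈ -7.8212e+8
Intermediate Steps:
z = 19266/14009 (z = -19266*(-1/14009) = 19266/14009 ≈ 1.3753)
(-8877 + 41605)*(-23899 + z) = (-8877 + 41605)*(-23899 + 19266/14009) = 32728*(-334781825/14009) = -10956739568600/14009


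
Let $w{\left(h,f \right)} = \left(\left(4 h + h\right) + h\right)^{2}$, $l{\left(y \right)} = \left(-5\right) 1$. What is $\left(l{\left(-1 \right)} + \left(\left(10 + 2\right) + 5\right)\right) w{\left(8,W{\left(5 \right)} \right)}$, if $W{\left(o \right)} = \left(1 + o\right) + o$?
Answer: $27648$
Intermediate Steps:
$W{\left(o \right)} = 1 + 2 o$
$l{\left(y \right)} = -5$
$w{\left(h,f \right)} = 36 h^{2}$ ($w{\left(h,f \right)} = \left(5 h + h\right)^{2} = \left(6 h\right)^{2} = 36 h^{2}$)
$\left(l{\left(-1 \right)} + \left(\left(10 + 2\right) + 5\right)\right) w{\left(8,W{\left(5 \right)} \right)} = \left(-5 + \left(\left(10 + 2\right) + 5\right)\right) 36 \cdot 8^{2} = \left(-5 + \left(12 + 5\right)\right) 36 \cdot 64 = \left(-5 + 17\right) 2304 = 12 \cdot 2304 = 27648$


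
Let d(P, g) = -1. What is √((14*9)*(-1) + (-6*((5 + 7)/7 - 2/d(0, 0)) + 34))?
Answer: 20*I*√14/7 ≈ 10.69*I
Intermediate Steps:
√((14*9)*(-1) + (-6*((5 + 7)/7 - 2/d(0, 0)) + 34)) = √((14*9)*(-1) + (-6*((5 + 7)/7 - 2/(-1)) + 34)) = √(126*(-1) + (-6*(12*(⅐) - 2*(-1)) + 34)) = √(-126 + (-6*(12/7 + 2) + 34)) = √(-126 + (-6*26/7 + 34)) = √(-126 + (-156/7 + 34)) = √(-126 + 82/7) = √(-800/7) = 20*I*√14/7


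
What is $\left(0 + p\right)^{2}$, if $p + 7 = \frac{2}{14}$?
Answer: $\frac{2304}{49} \approx 47.02$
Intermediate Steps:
$p = - \frac{48}{7}$ ($p = -7 + \frac{2}{14} = -7 + 2 \cdot \frac{1}{14} = -7 + \frac{1}{7} = - \frac{48}{7} \approx -6.8571$)
$\left(0 + p\right)^{2} = \left(0 - \frac{48}{7}\right)^{2} = \left(- \frac{48}{7}\right)^{2} = \frac{2304}{49}$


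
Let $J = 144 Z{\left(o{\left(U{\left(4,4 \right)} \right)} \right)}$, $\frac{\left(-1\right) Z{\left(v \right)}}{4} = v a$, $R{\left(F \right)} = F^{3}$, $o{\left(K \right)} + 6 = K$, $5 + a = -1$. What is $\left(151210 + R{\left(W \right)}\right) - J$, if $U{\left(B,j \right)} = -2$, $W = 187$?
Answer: $6718061$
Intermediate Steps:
$a = -6$ ($a = -5 - 1 = -6$)
$o{\left(K \right)} = -6 + K$
$Z{\left(v \right)} = 24 v$ ($Z{\left(v \right)} = - 4 v \left(-6\right) = - 4 \left(- 6 v\right) = 24 v$)
$J = -27648$ ($J = 144 \cdot 24 \left(-6 - 2\right) = 144 \cdot 24 \left(-8\right) = 144 \left(-192\right) = -27648$)
$\left(151210 + R{\left(W \right)}\right) - J = \left(151210 + 187^{3}\right) - -27648 = \left(151210 + 6539203\right) + 27648 = 6690413 + 27648 = 6718061$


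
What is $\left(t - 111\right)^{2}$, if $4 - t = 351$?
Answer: $209764$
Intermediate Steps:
$t = -347$ ($t = 4 - 351 = -347$)
$\left(t - 111\right)^{2} = \left(-347 - 111\right)^{2} = \left(-458\right)^{2} = 209764$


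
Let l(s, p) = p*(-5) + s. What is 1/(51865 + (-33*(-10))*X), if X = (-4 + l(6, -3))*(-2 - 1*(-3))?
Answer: 1/57475 ≈ 1.7399e-5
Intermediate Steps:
l(s, p) = s - 5*p (l(s, p) = -5*p + s = s - 5*p)
X = 17 (X = (-4 + (6 - 5*(-3)))*(-2 - 1*(-3)) = (-4 + (6 + 15))*(-2 + 3) = (-4 + 21)*1 = 17*1 = 17)
1/(51865 + (-33*(-10))*X) = 1/(51865 - 33*(-10)*17) = 1/(51865 + 330*17) = 1/(51865 + 5610) = 1/57475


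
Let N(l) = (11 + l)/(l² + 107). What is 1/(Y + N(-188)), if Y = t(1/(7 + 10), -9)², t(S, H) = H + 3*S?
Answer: 3415113/265865449 ≈ 0.012845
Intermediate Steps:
N(l) = (11 + l)/(107 + l²)
Y = 22500/289 (Y = (-9 + 3/(7 + 10))² = (-9 + 3/17)² = (-150/17)² = 22500/289 ≈ 77.855)
1/(Y + N(-188)) = 1/(22500/289 + (11 - 188)/(107 + (-188)²)) = 1/(22500/289 - 177/(107 + 35344)) = 1/(22500/289 - 177/35451) = 1/(22500/289 + (1/35451)*(-177)) = 1/(22500/289 - 59/11817) = 1/(265865449/3415113) = 3415113/265865449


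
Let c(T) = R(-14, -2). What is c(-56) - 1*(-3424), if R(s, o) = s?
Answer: 3410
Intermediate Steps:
c(T) = -14
c(-56) - 1*(-3424) = -14 - 1*(-3424) = -14 + 3424 = 3410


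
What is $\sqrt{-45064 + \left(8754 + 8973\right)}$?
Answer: $i \sqrt{27337} \approx 165.34 i$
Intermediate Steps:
$\sqrt{-45064 + \left(8754 + 8973\right)} = \sqrt{-45064 + 17727} = \sqrt{-27337} = i \sqrt{27337}$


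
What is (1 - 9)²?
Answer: 64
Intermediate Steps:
(1 - 9)² = (-8)² = 64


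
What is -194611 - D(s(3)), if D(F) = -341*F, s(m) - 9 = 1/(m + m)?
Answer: -1148911/6 ≈ -1.9149e+5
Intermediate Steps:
s(m) = 9 + 1/(2*m) (s(m) = 9 + 1/(m + m) = 9 + 1/(2*m))
-194611 - D(s(3)) = -194611 - (-341)*(9 + (1/2)/3) = -194611 - (-341)*(9 + (1/2)*(1/3)) = -194611 - (-341)*(9 + 1/6) = -194611 - (-341)*55/6 = -194611 - 1*(-18755/6) = -194611 + 18755/6 = -1148911/6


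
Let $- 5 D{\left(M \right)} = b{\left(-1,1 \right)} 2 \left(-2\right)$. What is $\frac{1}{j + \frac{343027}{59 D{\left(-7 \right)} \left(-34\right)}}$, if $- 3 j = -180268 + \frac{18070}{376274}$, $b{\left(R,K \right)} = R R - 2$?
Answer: $\frac{4528833864}{273102576228829} \approx 1.6583 \cdot 10^{-5}$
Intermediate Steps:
$b{\left(R,K \right)} = -2 + R^{2}$ ($b{\left(R,K \right)} = R^{2} - 2 = -2 + R^{2}$)
$D{\left(M \right)} = - \frac{4}{5}$ ($D{\left(M \right)} = - \frac{\left(-2 + \left(-1\right)^{2}\right) 2 \left(-2\right)}{5} = - \frac{\left(-2 + 1\right) 2 \left(-2\right)}{5} = - \frac{\left(-1\right) 2 \left(-2\right)}{5} = - \frac{\left(-2\right) \left(-2\right)}{5} = \left(- \frac{1}{5}\right) 4 = - \frac{4}{5}$)
$j = \frac{33915071681}{564411}$ ($j = - \frac{-180268 + \frac{18070}{376274}}{3} = - \frac{-180268 + 18070 \cdot \frac{1}{376274}}{3} = - \frac{-180268 + \frac{9035}{188137}}{3} = \left(- \frac{1}{3}\right) \left(- \frac{33915071681}{188137}\right) = \frac{33915071681}{564411} \approx 60089.0$)
$\frac{1}{j + \frac{343027}{59 D{\left(-7 \right)} \left(-34\right)}} = \frac{1}{\frac{33915071681}{564411} + \frac{343027}{59 \left(- \frac{4}{5}\right) \left(-34\right)}} = \frac{1}{\frac{33915071681}{564411} + \frac{343027}{\left(- \frac{236}{5}\right) \left(-34\right)}} = \frac{1}{\frac{33915071681}{564411} + \frac{343027}{\frac{8024}{5}}} = \frac{1}{\frac{33915071681}{564411} + 343027 \cdot \frac{5}{8024}} = \frac{1}{\frac{33915071681}{564411} + \frac{1715135}{8024}} = \frac{1}{\frac{273102576228829}{4528833864}} = \frac{4528833864}{273102576228829}$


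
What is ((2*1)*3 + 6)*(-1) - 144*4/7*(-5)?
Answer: 2796/7 ≈ 399.43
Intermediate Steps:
((2*1)*3 + 6)*(-1) - 144*4/7*(-5) = (2*3 + 6)*(-1) - 144*4*(⅐)*(-5) = (6 + 6)*(-1) - 576*(-5)/7 = 12*(-1) - 144*(-20/7) = -12 + 2880/7 = 2796/7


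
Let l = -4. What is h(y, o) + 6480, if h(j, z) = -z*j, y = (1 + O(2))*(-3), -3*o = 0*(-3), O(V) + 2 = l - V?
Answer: 6480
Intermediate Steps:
O(V) = -6 - V (O(V) = -2 + (-4 - V) = -6 - V)
o = 0 (o = -0*(-3) = -⅓*0 = 0)
y = 21 (y = (1 + (-6 - 1*2))*(-3) = (1 + (-6 - 2))*(-3) = (1 - 8)*(-3) = -7*(-3) = 21)
h(j, z) = -j*z
h(y, o) + 6480 = -1*21*0 + 6480 = 0 + 6480 = 6480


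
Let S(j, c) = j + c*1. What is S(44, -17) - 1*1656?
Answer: -1629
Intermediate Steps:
S(j, c) = c + j (S(j, c) = j + c = c + j)
S(44, -17) - 1*1656 = (-17 + 44) - 1*1656 = 27 - 1656 = -1629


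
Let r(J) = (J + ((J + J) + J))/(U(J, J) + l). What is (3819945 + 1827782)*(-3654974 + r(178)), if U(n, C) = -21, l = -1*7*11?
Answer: -1011474482451614/49 ≈ -2.0642e+13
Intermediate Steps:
l = -77 (l = -7*11 = -77)
r(J) = -2*J/49 (r(J) = (J + ((J + J) + J))/(-21 - 77) = (J + (2*J + J))/(-98) = (J + 3*J)*(-1/98) = (4*J)*(-1/98) = -2*J/49)
(3819945 + 1827782)*(-3654974 + r(178)) = (3819945 + 1827782)*(-3654974 - 2/49*178) = 5647727*(-3654974 - 356/49) = 5647727*(-179094082/49) = -1011474482451614/49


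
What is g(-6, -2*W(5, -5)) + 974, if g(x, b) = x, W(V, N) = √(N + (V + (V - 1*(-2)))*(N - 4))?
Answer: 968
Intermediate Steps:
W(V, N) = √(N + (-4 + N)*(2 + 2*V)) (W(V, N) = √(N + (V + (V + 2))*(-4 + N)) = √(N + (V + (2 + V))*(-4 + N)) = √(N + (2 + 2*V)*(-4 + N)) = √(N + (-4 + N)*(2 + 2*V)))
g(-6, -2*W(5, -5)) + 974 = -6 + 974 = 968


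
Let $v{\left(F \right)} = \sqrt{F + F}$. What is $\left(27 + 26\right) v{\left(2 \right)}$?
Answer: $106$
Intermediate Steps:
$v{\left(F \right)} = \sqrt{2} \sqrt{F}$ ($v{\left(F \right)} = \sqrt{2 F} = \sqrt{2} \sqrt{F}$)
$\left(27 + 26\right) v{\left(2 \right)} = \left(27 + 26\right) \sqrt{2} \sqrt{2} = 53 \cdot 2 = 106$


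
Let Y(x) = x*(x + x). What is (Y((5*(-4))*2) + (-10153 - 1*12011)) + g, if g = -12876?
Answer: -31840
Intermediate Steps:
Y(x) = 2*x² (Y(x) = x*(2*x) = 2*x²)
(Y((5*(-4))*2) + (-10153 - 1*12011)) + g = (2*((5*(-4))*2)² + (-10153 - 1*12011)) - 12876 = (2*(-20*2)² + (-10153 - 12011)) - 12876 = (2*(-40)² - 22164) - 12876 = (2*1600 - 22164) - 12876 = (3200 - 22164) - 12876 = -18964 - 12876 = -31840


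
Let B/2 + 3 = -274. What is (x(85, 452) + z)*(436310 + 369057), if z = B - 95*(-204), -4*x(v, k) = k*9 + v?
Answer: 57302667417/4 ≈ 1.4326e+10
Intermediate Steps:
B = -554 (B = -6 + 2*(-274) = -6 - 548 = -554)
x(v, k) = -9*k/4 - v/4 (x(v, k) = -(k*9 + v)/4 = -(9*k + v)/4 = -(v + 9*k)/4 = -9*k/4 - v/4)
z = 18826 (z = -554 - 95*(-204) = -554 + 19380 = 18826)
(x(85, 452) + z)*(436310 + 369057) = ((-9/4*452 - ¼*85) + 18826)*(436310 + 369057) = ((-1017 - 85/4) + 18826)*805367 = (-4153/4 + 18826)*805367 = (71151/4)*805367 = 57302667417/4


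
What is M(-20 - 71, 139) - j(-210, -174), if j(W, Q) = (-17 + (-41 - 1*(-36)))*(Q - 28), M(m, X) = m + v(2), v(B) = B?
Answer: -4533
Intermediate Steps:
M(m, X) = 2 + m (M(m, X) = m + 2 = 2 + m)
j(W, Q) = 616 - 22*Q (j(W, Q) = (-17 + (-41 + 36))*(-28 + Q) = (-17 - 5)*(-28 + Q) = -22*(-28 + Q) = 616 - 22*Q)
M(-20 - 71, 139) - j(-210, -174) = (2 + (-20 - 71)) - (616 - 22*(-174)) = (2 - 91) - (616 + 3828) = -89 - 1*4444 = -89 - 4444 = -4533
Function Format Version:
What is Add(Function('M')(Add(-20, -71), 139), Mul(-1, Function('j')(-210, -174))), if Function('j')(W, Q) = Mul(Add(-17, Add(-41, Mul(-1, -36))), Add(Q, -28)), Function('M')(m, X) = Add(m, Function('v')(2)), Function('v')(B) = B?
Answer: -4533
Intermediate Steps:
Function('M')(m, X) = Add(2, m) (Function('M')(m, X) = Add(m, 2) = Add(2, m))
Function('j')(W, Q) = Add(616, Mul(-22, Q)) (Function('j')(W, Q) = Mul(Add(-17, Add(-41, 36)), Add(-28, Q)) = Mul(Add(-17, -5), Add(-28, Q)) = Mul(-22, Add(-28, Q)) = Add(616, Mul(-22, Q)))
Add(Function('M')(Add(-20, -71), 139), Mul(-1, Function('j')(-210, -174))) = Add(Add(2, Add(-20, -71)), Mul(-1, Add(616, Mul(-22, -174)))) = Add(Add(2, -91), Mul(-1, Add(616, 3828))) = Add(-89, Mul(-1, 4444)) = Add(-89, -4444) = -4533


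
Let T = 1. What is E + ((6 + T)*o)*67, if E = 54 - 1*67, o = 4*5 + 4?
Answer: 11243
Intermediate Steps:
o = 24 (o = 20 + 4 = 24)
E = -13 (E = 54 - 67 = -13)
E + ((6 + T)*o)*67 = -13 + ((6 + 1)*24)*67 = -13 + (7*24)*67 = -13 + 168*67 = -13 + 11256 = 11243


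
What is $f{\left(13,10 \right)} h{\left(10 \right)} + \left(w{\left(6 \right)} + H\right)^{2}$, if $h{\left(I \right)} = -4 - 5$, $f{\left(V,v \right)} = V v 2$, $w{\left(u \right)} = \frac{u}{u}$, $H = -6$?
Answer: $-2315$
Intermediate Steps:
$w{\left(u \right)} = 1$
$f{\left(V,v \right)} = 2 V v$
$h{\left(I \right)} = -9$
$f{\left(13,10 \right)} h{\left(10 \right)} + \left(w{\left(6 \right)} + H\right)^{2} = 2 \cdot 13 \cdot 10 \left(-9\right) + \left(1 - 6\right)^{2} = 260 \left(-9\right) + \left(-5\right)^{2} = -2340 + 25 = -2315$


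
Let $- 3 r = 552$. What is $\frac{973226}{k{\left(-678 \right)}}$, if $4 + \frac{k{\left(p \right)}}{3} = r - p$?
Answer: $\frac{486613}{735} \approx 662.06$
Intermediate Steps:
$r = -184$ ($r = \left(- \frac{1}{3}\right) 552 = -184$)
$k{\left(p \right)} = -564 - 3 p$ ($k{\left(p \right)} = -12 + 3 \left(-184 - p\right) = -12 - \left(552 + 3 p\right) = -564 - 3 p$)
$\frac{973226}{k{\left(-678 \right)}} = \frac{973226}{-564 - -2034} = \frac{973226}{-564 + 2034} = \frac{973226}{1470} = 973226 \cdot \frac{1}{1470} = \frac{486613}{735}$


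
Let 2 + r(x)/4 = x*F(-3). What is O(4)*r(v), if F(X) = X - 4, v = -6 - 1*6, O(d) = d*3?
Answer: 3936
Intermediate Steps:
O(d) = 3*d
v = -12 (v = -6 - 6 = -12)
F(X) = -4 + X
r(x) = -8 - 28*x (r(x) = -8 + 4*(x*(-4 - 3)) = -8 + 4*(x*(-7)) = -8 + 4*(-7*x) = -8 - 28*x)
O(4)*r(v) = (3*4)*(-8 - 28*(-12)) = 12*(-8 + 336) = 12*328 = 3936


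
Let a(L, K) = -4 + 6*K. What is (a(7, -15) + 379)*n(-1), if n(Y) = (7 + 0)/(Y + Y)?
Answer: -1995/2 ≈ -997.50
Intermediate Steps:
n(Y) = 7/(2*Y) (n(Y) = 7/((2*Y)) = 7*(1/(2*Y)) = 7/(2*Y))
(a(7, -15) + 379)*n(-1) = ((-4 + 6*(-15)) + 379)*((7/2)/(-1)) = ((-4 - 90) + 379)*((7/2)*(-1)) = (-94 + 379)*(-7/2) = 285*(-7/2) = -1995/2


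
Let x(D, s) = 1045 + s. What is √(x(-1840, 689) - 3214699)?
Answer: I*√3212965 ≈ 1792.5*I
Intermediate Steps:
√(x(-1840, 689) - 3214699) = √((1045 + 689) - 3214699) = √(1734 - 3214699) = √(-3212965) = I*√3212965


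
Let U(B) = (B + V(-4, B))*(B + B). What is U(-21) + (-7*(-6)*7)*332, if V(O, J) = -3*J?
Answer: 95844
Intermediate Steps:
U(B) = -4*B² (U(B) = (B - 3*B)*(B + B) = (-2*B)*(2*B) = -4*B²)
U(-21) + (-7*(-6)*7)*332 = -4*(-21)² + (-7*(-6)*7)*332 = -4*441 + (42*7)*332 = -1764 + 294*332 = -1764 + 97608 = 95844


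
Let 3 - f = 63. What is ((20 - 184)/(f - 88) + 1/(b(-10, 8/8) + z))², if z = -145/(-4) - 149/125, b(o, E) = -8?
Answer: 328545629721/250573328329 ≈ 1.3112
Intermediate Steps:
f = -60 (f = 3 - 1*63 = 3 - 63 = -60)
z = 17529/500 (z = -145*(-¼) - 149*1/125 = 145/4 - 149/125 = 17529/500 ≈ 35.058)
((20 - 184)/(f - 88) + 1/(b(-10, 8/8) + z))² = ((20 - 184)/(-60 - 88) + 1/(-8 + 17529/500))² = (-164/(-148) + 1/(13529/500))² = (-164*(-1/148) + 500/13529)² = (41/37 + 500/13529)² = (573189/500573)² = 328545629721/250573328329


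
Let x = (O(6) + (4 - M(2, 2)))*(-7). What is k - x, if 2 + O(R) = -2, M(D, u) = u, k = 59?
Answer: 45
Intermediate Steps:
O(R) = -4 (O(R) = -2 - 2 = -4)
x = 14 (x = (-4 + (4 - 1*2))*(-7) = (-4 + (4 - 2))*(-7) = (-4 + 2)*(-7) = -2*(-7) = 14)
k - x = 59 - 1*14 = 59 - 14 = 45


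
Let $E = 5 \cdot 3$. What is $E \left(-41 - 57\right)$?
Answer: $-1470$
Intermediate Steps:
$E = 15$
$E \left(-41 - 57\right) = 15 \left(-41 - 57\right) = 15 \left(-98\right) = -1470$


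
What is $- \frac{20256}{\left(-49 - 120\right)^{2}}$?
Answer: $- \frac{20256}{28561} \approx -0.70922$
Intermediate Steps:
$- \frac{20256}{\left(-49 - 120\right)^{2}} = - \frac{20256}{\left(-169\right)^{2}} = - \frac{20256}{28561}$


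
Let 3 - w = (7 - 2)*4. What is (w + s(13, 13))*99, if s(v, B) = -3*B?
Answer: -5544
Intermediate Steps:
w = -17 (w = 3 - (7 - 2)*4 = 3 - 5*4 = 3 - 1*20 = 3 - 20 = -17)
(w + s(13, 13))*99 = (-17 - 3*13)*99 = (-17 - 39)*99 = -56*99 = -5544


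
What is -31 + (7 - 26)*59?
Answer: -1152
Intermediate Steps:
-31 + (7 - 26)*59 = -31 - 19*59 = -31 - 1121 = -1152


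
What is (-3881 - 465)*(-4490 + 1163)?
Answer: 14459142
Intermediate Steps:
(-3881 - 465)*(-4490 + 1163) = -4346*(-3327) = 14459142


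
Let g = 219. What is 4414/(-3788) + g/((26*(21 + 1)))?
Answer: -423809/541684 ≈ -0.78239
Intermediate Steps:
4414/(-3788) + g/((26*(21 + 1))) = 4414/(-3788) + 219/((26*(21 + 1))) = 4414*(-1/3788) + 219/((26*22)) = -2207/1894 + 219/572 = -423809/541684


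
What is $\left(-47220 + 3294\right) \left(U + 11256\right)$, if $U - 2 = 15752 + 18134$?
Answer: $-1982995344$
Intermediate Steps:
$U = 33888$ ($U = 2 + \left(15752 + 18134\right) = 2 + 33886 = 33888$)
$\left(-47220 + 3294\right) \left(U + 11256\right) = \left(-47220 + 3294\right) \left(33888 + 11256\right) = \left(-43926\right) 45144 = -1982995344$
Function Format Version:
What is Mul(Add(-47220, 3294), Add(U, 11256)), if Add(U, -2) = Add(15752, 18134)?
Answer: -1982995344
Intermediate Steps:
U = 33888 (U = Add(2, Add(15752, 18134)) = Add(2, 33886) = 33888)
Mul(Add(-47220, 3294), Add(U, 11256)) = Mul(Add(-47220, 3294), Add(33888, 11256)) = Mul(-43926, 45144) = -1982995344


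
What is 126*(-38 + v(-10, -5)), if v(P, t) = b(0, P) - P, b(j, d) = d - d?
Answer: -3528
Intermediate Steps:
b(j, d) = 0
v(P, t) = -P (v(P, t) = 0 - P = -P)
126*(-38 + v(-10, -5)) = 126*(-38 - 1*(-10)) = 126*(-38 + 10) = 126*(-28) = -3528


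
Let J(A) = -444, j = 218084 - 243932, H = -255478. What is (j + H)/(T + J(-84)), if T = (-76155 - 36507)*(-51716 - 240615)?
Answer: -140663/16467297339 ≈ -8.5420e-6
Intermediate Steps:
j = -25848
T = 32934595122 (T = -112662*(-292331) = 32934595122)
(j + H)/(T + J(-84)) = (-25848 - 255478)/(32934595122 - 444) = -281326/32934594678 = -281326*1/32934594678 = -140663/16467297339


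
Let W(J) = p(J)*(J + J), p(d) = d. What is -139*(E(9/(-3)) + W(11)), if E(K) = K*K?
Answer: -34889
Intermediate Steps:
E(K) = K²
W(J) = 2*J² (W(J) = J*(J + J) = J*(2*J) = 2*J²)
-139*(E(9/(-3)) + W(11)) = -139*((9/(-3))² + 2*11²) = -139*((9*(-⅓))² + 2*121) = -139*((-3)² + 242) = -139*(9 + 242) = -139*251 = -34889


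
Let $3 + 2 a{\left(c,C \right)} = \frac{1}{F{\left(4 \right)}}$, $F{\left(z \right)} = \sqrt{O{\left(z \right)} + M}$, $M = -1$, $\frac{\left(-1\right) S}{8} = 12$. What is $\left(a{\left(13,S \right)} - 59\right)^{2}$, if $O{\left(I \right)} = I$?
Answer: $\frac{\left(363 - \sqrt{3}\right)^{2}}{36} \approx 3625.4$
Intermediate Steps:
$S = -96$ ($S = \left(-8\right) 12 = -96$)
$F{\left(z \right)} = \sqrt{-1 + z}$ ($F{\left(z \right)} = \sqrt{z - 1} = \sqrt{-1 + z}$)
$a{\left(c,C \right)} = - \frac{3}{2} + \frac{\sqrt{3}}{6}$ ($a{\left(c,C \right)} = - \frac{3}{2} + \frac{1}{2 \sqrt{-1 + 4}} = - \frac{3}{2} + \frac{1}{2 \sqrt{3}} = - \frac{3}{2} + \frac{\frac{1}{3} \sqrt{3}}{2} = - \frac{3}{2} + \frac{\sqrt{3}}{6}$)
$\left(a{\left(13,S \right)} - 59\right)^{2} = \left(\left(- \frac{3}{2} + \frac{\sqrt{3}}{6}\right) - 59\right)^{2} = \left(- \frac{121}{2} + \frac{\sqrt{3}}{6}\right)^{2}$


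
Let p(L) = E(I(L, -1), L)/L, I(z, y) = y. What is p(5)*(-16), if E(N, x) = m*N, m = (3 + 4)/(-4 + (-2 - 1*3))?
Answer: -112/45 ≈ -2.4889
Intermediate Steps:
m = -7/9 (m = 7/(-4 + (-2 - 3)) = 7/(-4 - 5) = 7/(-9) = 7*(-⅑) = -7/9 ≈ -0.77778)
E(N, x) = -7*N/9
p(L) = 7/(9*L) (p(L) = (-7/9*(-1))/L = 7/(9*L))
p(5)*(-16) = ((7/9)/5)*(-16) = ((7/9)*(⅕))*(-16) = (7/45)*(-16) = -112/45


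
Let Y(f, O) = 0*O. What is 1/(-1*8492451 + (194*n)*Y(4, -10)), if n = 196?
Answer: -1/8492451 ≈ -1.1775e-7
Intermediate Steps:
Y(f, O) = 0
1/(-1*8492451 + (194*n)*Y(4, -10)) = 1/(-1*8492451 + (194*196)*0) = 1/(-8492451 + 38024*0) = 1/(-8492451 + 0) = 1/(-8492451) = -1/8492451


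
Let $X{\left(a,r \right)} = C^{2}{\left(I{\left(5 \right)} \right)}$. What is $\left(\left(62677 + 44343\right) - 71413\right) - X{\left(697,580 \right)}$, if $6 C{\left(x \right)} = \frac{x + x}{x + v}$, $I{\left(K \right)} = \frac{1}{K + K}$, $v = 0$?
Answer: $\frac{320462}{9} \approx 35607.0$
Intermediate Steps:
$I{\left(K \right)} = \frac{1}{2 K}$
$C{\left(x \right)} = \frac{1}{3}$ ($C{\left(x \right)} = \frac{\left(x + x\right) \frac{1}{x + 0}}{6} = \frac{2 x \frac{1}{x}}{6} = \frac{1}{6} \cdot 2 = \frac{1}{3}$)
$X{\left(a,r \right)} = \frac{1}{9}$ ($X{\left(a,r \right)} = \left(\frac{1}{3}\right)^{2} = \frac{1}{9}$)
$\left(\left(62677 + 44343\right) - 71413\right) - X{\left(697,580 \right)} = \left(\left(62677 + 44343\right) - 71413\right) - \frac{1}{9} = \left(107020 - 71413\right) - \frac{1}{9} = 35607 - \frac{1}{9} = \frac{320462}{9}$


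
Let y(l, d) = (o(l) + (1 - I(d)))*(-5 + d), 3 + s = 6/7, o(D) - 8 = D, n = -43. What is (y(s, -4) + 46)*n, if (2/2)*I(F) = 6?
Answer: -11524/7 ≈ -1646.3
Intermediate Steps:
I(F) = 6
o(D) = 8 + D
s = -15/7 (s = -3 + 6/7 = -15/7 ≈ -2.1429)
y(l, d) = (-5 + d)*(3 + l) (y(l, d) = ((8 + l) + (1 - 1*6))*(-5 + d) = ((8 + l) + (1 - 6))*(-5 + d) = ((8 + l) - 5)*(-5 + d) = (3 + l)*(-5 + d) = (-5 + d)*(3 + l))
(y(s, -4) + 46)*n = ((-15 - 5*(-15/7) + 3*(-4) - 4*(-15/7)) + 46)*(-43) = ((-15 + 75/7 - 12 + 60/7) + 46)*(-43) = (-54/7 + 46)*(-43) = (268/7)*(-43) = -11524/7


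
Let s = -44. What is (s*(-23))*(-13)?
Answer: -13156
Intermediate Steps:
(s*(-23))*(-13) = -44*(-23)*(-13) = 1012*(-13) = -13156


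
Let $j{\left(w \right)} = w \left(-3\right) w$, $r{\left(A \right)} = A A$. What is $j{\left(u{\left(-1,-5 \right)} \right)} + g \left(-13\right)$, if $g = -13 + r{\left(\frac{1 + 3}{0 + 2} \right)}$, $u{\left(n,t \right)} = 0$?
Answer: $117$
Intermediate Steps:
$r{\left(A \right)} = A^{2}$
$j{\left(w \right)} = - 3 w^{2}$ ($j{\left(w \right)} = - 3 w w = - 3 w^{2}$)
$g = -9$ ($g = -13 + \left(\frac{1 + 3}{0 + 2}\right)^{2} = -13 + \left(\frac{4}{2}\right)^{2} = -13 + \left(4 \cdot \frac{1}{2}\right)^{2} = -13 + 2^{2} = -13 + 4 = -9$)
$j{\left(u{\left(-1,-5 \right)} \right)} + g \left(-13\right) = - 3 \cdot 0^{2} - -117 = \left(-3\right) 0 + 117 = 0 + 117 = 117$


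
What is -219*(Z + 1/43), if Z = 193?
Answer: -1817700/43 ≈ -42272.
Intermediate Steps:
-219*(Z + 1/43) = -219*(193 + 1/43) = -219*8300/43 = -1817700/43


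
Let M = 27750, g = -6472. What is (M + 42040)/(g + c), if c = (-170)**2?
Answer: 4985/1602 ≈ 3.1117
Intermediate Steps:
c = 28900
(M + 42040)/(g + c) = (27750 + 42040)/(-6472 + 28900) = 69790/22428 = 69790*(1/22428) = 4985/1602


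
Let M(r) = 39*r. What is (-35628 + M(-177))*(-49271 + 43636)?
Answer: 239662185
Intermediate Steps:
(-35628 + M(-177))*(-49271 + 43636) = (-35628 + 39*(-177))*(-49271 + 43636) = (-35628 - 6903)*(-5635) = -42531*(-5635) = 239662185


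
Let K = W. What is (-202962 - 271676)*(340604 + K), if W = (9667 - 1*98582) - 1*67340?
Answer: -87499040662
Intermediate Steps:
W = -156255 (W = (9667 - 98582) - 67340 = -88915 - 67340 = -156255)
K = -156255
(-202962 - 271676)*(340604 + K) = (-202962 - 271676)*(340604 - 156255) = -474638*184349 = -87499040662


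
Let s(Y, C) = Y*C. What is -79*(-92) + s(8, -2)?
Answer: 7252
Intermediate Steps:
s(Y, C) = C*Y
-79*(-92) + s(8, -2) = -79*(-92) - 2*8 = 7268 - 16 = 7252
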